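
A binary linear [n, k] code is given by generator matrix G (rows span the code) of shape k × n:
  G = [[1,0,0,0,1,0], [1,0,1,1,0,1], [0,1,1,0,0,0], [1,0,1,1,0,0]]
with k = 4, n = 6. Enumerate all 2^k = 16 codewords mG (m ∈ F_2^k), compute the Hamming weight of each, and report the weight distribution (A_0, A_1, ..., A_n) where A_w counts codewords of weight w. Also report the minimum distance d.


Weight distribution: A_0 = 1, A_1 = 1, A_2 = 2, A_3 = 6, A_4 = 5, A_5 = 1. Minimum distance d = 1.

Enumerate all 2^4 = 16 messages m ∈ F_2^4.
For each, compute codeword c = mG in F_2^6, then tally its weight.
  m = 0000 → c = 000000, weight = 0.
  m = 1000 → c = 100010, weight = 2.
  m = 0100 → c = 101101, weight = 4.
  m = 1100 → c = 001111, weight = 4.
  m = 0010 → c = 011000, weight = 2.
  m = 1010 → c = 111010, weight = 4.
  m = 0110 → c = 110101, weight = 4.
  m = 1110 → c = 010111, weight = 4.
  m = 0001 → c = 101100, weight = 3.
  m = 1001 → c = 001110, weight = 3.
  m = 0101 → c = 000001, weight = 1.
  m = 1101 → c = 100011, weight = 3.
  m = 0011 → c = 110100, weight = 3.
  m = 1011 → c = 010110, weight = 3.
  m = 0111 → c = 011001, weight = 3.
  m = 1111 → c = 111011, weight = 5.
Tally weights:
  weight 0: 1 codewords.
  weight 1: 1 codewords.
  weight 2: 2 codewords.
  weight 3: 6 codewords.
  weight 4: 5 codewords.
  weight 5: 1 codewords.
Minimum distance d = smallest w > 0 with A_w > 0 = 1.
Sanity: Σ A_w = 16 = 2^4 = 16 ✓.


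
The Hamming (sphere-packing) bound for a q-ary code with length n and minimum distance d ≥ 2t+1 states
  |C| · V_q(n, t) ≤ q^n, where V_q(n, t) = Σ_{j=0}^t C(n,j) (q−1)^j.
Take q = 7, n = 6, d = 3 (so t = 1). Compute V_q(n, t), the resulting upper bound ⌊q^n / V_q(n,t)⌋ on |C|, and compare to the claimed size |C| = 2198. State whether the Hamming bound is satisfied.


V_q(n, t) = 37, q^n = 117649, Hamming bound = 3179, |C| = 2198 ≤ bound (satisfied).

Step 1: Compute V_q(n, t) = Σ_{j=0}^1 C(n, j) (q−1)^j.
  j = 0: C(6,0)·(6)^0 = 1·1 = 1.
  j = 1: C(6,1)·(6)^1 = 6·6 = 36.
  V_q(n, t) = 1 + 36 = 37.
Step 2: q^n = 7^6 = 117649.
Step 3: Hamming bound ⌊q^n / V_q(n,t)⌋ = ⌊117649/37⌋ = 3179.
Step 4: Compare |C| = 2198 to 3179: satisfied.
The claimed |C| lies below the Hamming bound.


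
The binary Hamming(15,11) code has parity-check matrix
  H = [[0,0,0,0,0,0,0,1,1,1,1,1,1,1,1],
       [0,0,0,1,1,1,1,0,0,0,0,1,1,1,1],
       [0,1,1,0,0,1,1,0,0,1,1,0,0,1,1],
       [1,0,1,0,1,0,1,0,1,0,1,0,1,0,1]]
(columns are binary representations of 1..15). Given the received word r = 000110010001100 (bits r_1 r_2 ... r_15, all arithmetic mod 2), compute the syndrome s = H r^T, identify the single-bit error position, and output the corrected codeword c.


s = (1, 0, 0, 0)^T, error position = 8, corrected codeword c = 000110000001100

Compute s = H r^T mod 2 one row at a time:
  s_1 = 1 + 0 + 0 + 0 + 1 + 1 + 0 + 0 = 3 ≡ 1 (mod 2).
  s_2 = 1 + 1 + 0 + 0 + 1 + 1 + 0 + 0 = 4 ≡ 0 (mod 2).
  s_3 = 0 + 0 + 0 + 0 + 0 + 0 + 0 + 0 = 0 ≡ 0 (mod 2).
  s_4 = 0 + 0 + 1 + 0 + 0 + 0 + 1 + 0 = 2 ≡ 0 (mod 2).
s = (1, 0, 0, 0)^T — this equals column 8 of H (binary 1000), so error is at position 8.
Correct: flip bit 8 of r = 000110010001100 to get c = 000110000001100.


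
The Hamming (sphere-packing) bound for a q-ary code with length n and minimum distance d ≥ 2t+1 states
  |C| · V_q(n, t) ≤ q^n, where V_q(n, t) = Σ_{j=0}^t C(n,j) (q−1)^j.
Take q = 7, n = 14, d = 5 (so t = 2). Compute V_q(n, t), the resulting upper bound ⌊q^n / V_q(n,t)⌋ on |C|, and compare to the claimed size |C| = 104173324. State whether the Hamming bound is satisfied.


V_q(n, t) = 3361, q^n = 678223072849, Hamming bound = 201792047, |C| = 104173324 ≤ bound (satisfied).

Step 1: Compute V_q(n, t) = Σ_{j=0}^2 C(n, j) (q−1)^j.
  j = 0: C(14,0)·(6)^0 = 1·1 = 1.
  j = 1: C(14,1)·(6)^1 = 14·6 = 84.
  j = 2: C(14,2)·(6)^2 = 91·36 = 3276.
  V_q(n, t) = 1 + 84 + 3276 = 3361.
Step 2: q^n = 7^14 = 678223072849.
Step 3: Hamming bound ⌊q^n / V_q(n,t)⌋ = ⌊678223072849/3361⌋ = 201792047.
Step 4: Compare |C| = 104173324 to 201792047: satisfied.
The claimed |C| lies below the Hamming bound.


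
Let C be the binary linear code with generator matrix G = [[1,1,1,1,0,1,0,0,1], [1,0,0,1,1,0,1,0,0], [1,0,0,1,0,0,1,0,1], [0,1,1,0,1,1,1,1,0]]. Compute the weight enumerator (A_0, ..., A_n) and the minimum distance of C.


Weight distribution: A_0 = 1, A_2 = 3, A_4 = 4, A_6 = 7, A_8 = 1. Minimum distance d = 2.

Enumerate all 2^4 = 16 messages m ∈ F_2^4.
For each, compute codeword c = mG in F_2^9, then tally its weight.
  m = 0000 → c = 000000000, weight = 0.
  m = 1000 → c = 111101001, weight = 6.
  m = 0100 → c = 100110100, weight = 4.
  m = 1100 → c = 011011101, weight = 6.
  m = 0010 → c = 100100101, weight = 4.
  m = 1010 → c = 011001100, weight = 4.
  m = 0110 → c = 000010001, weight = 2.
  m = 1110 → c = 111111000, weight = 6.
  m = 0001 → c = 011011110, weight = 6.
  m = 1001 → c = 100110111, weight = 6.
  m = 0101 → c = 111101010, weight = 6.
  m = 1101 → c = 000000011, weight = 2.
  m = 0011 → c = 111111011, weight = 8.
  m = 1011 → c = 000010010, weight = 2.
  m = 0111 → c = 011001111, weight = 6.
  m = 1111 → c = 100100110, weight = 4.
Tally weights:
  weight 0: 1 codewords.
  weight 2: 3 codewords.
  weight 4: 4 codewords.
  weight 6: 7 codewords.
  weight 8: 1 codewords.
Minimum distance d = smallest w > 0 with A_w > 0 = 2.
Sanity: Σ A_w = 16 = 2^4 = 16 ✓.


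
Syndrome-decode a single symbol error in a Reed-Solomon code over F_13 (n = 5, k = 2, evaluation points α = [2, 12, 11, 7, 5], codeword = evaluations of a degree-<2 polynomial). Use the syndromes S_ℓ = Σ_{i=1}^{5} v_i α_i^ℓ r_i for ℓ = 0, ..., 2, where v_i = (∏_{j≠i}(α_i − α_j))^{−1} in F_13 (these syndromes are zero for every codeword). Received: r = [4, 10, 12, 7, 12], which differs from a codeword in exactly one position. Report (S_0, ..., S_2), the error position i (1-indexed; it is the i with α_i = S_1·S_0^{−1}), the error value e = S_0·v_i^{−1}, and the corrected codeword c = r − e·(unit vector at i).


S = (5, 12, 8), error at position 5, error magnitude e = 1, c = [4, 10, 12, 7, 11].

Step 1: column multipliers v_i = (∏_{j≠i}(α_i − α_j))^{−1} mod 13.
  i = 1 (α = 2): (2−12)(2−11)(2−7)(2−5) = (−10)·(−9)·(−5)·(−3) = 1350 ≡ 11, so v_1 = 11^{−1} = 6 (mod 13).
  i = 2 (α = 12): (12−2)(12−11)(12−7)(12−5) = 10·1·5·7 = 350 ≡ 12, so v_2 = 12^{−1} = 12 (mod 13).
  i = 3 (α = 11): (11−2)(11−12)(11−7)(11−5) = 9·(−1)·4·6 = −216 ≡ 5, so v_3 = 5^{−1} = 8 (mod 13).
  i = 4 (α = 7): (7−2)(7−12)(7−11)(7−5) = 5·(−5)·(−4)·2 = 200 ≡ 5, so v_4 = 5^{−1} = 8 (mod 13).
  i = 5 (α = 5): (5−2)(5−12)(5−11)(5−7) = 3·(−7)·(−6)·(−2) = −252 ≡ 8, so v_5 = 8^{−1} = 5 (mod 13).
  v = [6, 12, 8, 8, 5].
Step 2: syndromes of r = [4, 10, 12, 7, 12] (all sums mod 13).
  S_0 = Σ v_i r_i = 6·4 + 12·10 + 8·12 + 8·7 + 5·12 = 356 ≡ 5.
  S_1 = Σ v_i α_i r_i = 6·2·4 + 12·12·10 + 8·11·12 + 8·7·7 + 5·5·12 = 3236 ≡ 12.
  α_i^2 mod 13 = [4, 1, 4, 10, 12].
  S_2 = Σ v_i α_i^2 r_i = 6·4·4 + 12·1·10 + 8·4·12 + 8·10·7 + 5·12·12 = 1880 ≡ 8.
  S = (5, 12, 8) ≠ 0, so r is not a codeword (an error is present).
Step 3: locate the error. For a single error e at position i, S_ℓ = v_i·e·α_i^ℓ, so α_err = S_1/S_0.
  S_0^{−1} = 5^{−1} = 8 (mod 13), so α_err = 12·8 = 96 ≡ 5 = α_5. Error position i = 5.
  Consistency check: S_2/S_1 = 8·12 = 96 ≡ 5 = α_err ✓ (single-error assumption holds).
Step 4: error magnitude e = S_0/v_5 = S_0·∏_{j≠5}(α_5 − α_j) = 5·8 = 40 ≡ 1 (mod 13).
Step 5: correct position 5: c_5 = r_5 − e = 12 − 1 ≡ 11 (mod 13). Hence c = [4, 10, 12, 7, 11].
  Check: interpolating c through the α_i gives m(x) = 8 + 11·x (degree < 2) with m(α_i) = c_i for every i, so c is indeed a codeword.


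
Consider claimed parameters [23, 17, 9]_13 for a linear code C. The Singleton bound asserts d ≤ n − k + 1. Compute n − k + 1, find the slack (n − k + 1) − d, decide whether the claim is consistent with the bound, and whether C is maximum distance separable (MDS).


Singleton RHS = n − k + 1 = 7, slack = -2, bound violated (no such code; not MDS).

Singleton bound: d ≤ n − k + 1.
Here n = 23, k = 17, so n − k + 1 = 7.
Given d = 9, check d ≤ 7: NO.
Slack = (n − k + 1) − d = -2.
The slack is negative: d = 9 exceeds n − k + 1 = 7 by 2, so the Singleton bound is violated and no linear [23, 17, 9]_13 code can exist. In particular it is not MDS (MDS requires d = n − k + 1 exactly).
Description: the claimed parameters are [23, 17, 9]_13; such a code would be impossible (violates the Singleton bound).


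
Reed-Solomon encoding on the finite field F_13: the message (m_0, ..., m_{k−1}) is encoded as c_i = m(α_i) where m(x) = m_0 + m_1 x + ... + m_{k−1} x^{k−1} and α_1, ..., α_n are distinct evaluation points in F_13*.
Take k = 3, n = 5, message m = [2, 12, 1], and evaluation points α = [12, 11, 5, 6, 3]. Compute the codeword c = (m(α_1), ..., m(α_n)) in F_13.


c = [4, 8, 9, 6, 8]

Message polynomial: m(x) = 2 + 12·x + 1·x^2 (mod 13).
For each evaluation point α_i, compute m(α_i) mod 13:
  α_1 = 12: Horner steps 1 → 11 → 4, so m(12) = 4.
  α_2 = 11: Horner steps 1 → 10 → 8, so m(11) = 8.
  α_3 = 5: Horner steps 1 → 4 → 9, so m(5) = 9.
  α_4 = 6: Horner steps 1 → 5 → 6, so m(6) = 6.
  α_5 = 3: Horner steps 1 → 2 → 8, so m(3) = 8.
Codeword c = [4, 8, 9, 6, 8] ∈ F_13^5.


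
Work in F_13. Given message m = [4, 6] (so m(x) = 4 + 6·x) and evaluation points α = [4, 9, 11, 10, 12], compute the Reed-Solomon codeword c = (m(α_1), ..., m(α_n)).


c = [2, 6, 5, 12, 11]

Message polynomial: m(x) = 4 + 6·x (mod 13).
For each evaluation point α_i, compute m(α_i) mod 13:
  α_1 = 4: Horner steps 6 → 2, so m(4) = 2.
  α_2 = 9: Horner steps 6 → 6, so m(9) = 6.
  α_3 = 11: Horner steps 6 → 5, so m(11) = 5.
  α_4 = 10: Horner steps 6 → 12, so m(10) = 12.
  α_5 = 12: Horner steps 6 → 11, so m(12) = 11.
Codeword c = [2, 6, 5, 12, 11] ∈ F_13^5.


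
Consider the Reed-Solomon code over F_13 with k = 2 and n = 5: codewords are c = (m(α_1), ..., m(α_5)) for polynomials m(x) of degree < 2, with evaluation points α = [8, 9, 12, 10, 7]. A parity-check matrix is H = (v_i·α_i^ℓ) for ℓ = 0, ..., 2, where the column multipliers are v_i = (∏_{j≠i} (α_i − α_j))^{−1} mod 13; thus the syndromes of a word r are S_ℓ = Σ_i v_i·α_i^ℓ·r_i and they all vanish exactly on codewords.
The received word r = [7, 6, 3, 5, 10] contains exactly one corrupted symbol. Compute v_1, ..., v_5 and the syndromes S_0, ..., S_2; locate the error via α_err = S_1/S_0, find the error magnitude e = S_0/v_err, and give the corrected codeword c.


S = (7, 10, 5), error at position 5, error magnitude e = 2, c = [7, 6, 3, 5, 8].

Step 1: column multipliers v_i = (∏_{j≠i}(α_i − α_j))^{−1} mod 13.
  i = 1 (α = 8): (8−9)(8−12)(8−10)(8−7) = (−1)·(−4)·(−2)·1 = −8 ≡ 5, so v_1 = 5^{−1} = 8 (mod 13).
  i = 2 (α = 9): (9−8)(9−12)(9−10)(9−7) = 1·(−3)·(−1)·2 = 6 ≡ 6, so v_2 = 6^{−1} = 11 (mod 13).
  i = 3 (α = 12): (12−8)(12−9)(12−10)(12−7) = 4·3·2·5 = 120 ≡ 3, so v_3 = 3^{−1} = 9 (mod 13).
  i = 4 (α = 10): (10−8)(10−9)(10−12)(10−7) = 2·1·(−2)·3 = −12 ≡ 1, so v_4 = 1^{−1} = 1 (mod 13).
  i = 5 (α = 7): (7−8)(7−9)(7−12)(7−10) = (−1)·(−2)·(−5)·(−3) = 30 ≡ 4, so v_5 = 4^{−1} = 10 (mod 13).
  v = [8, 11, 9, 1, 10].
Step 2: syndromes of r = [7, 6, 3, 5, 10] (all sums mod 13).
  S_0 = Σ v_i r_i = 8·7 + 11·6 + 9·3 + 1·5 + 10·10 = 254 ≡ 7.
  S_1 = Σ v_i α_i r_i = 8·8·7 + 11·9·6 + 9·12·3 + 1·10·5 + 10·7·10 = 2116 ≡ 10.
  α_i^2 mod 13 = [12, 3, 1, 9, 10].
  S_2 = Σ v_i α_i^2 r_i = 8·12·7 + 11·3·6 + 9·1·3 + 1·9·5 + 10·10·10 = 1942 ≡ 5.
  S = (7, 10, 5) ≠ 0, so r is not a codeword (an error is present).
Step 3: locate the error. For a single error e at position i, S_ℓ = v_i·e·α_i^ℓ, so α_err = S_1/S_0.
  S_0^{−1} = 7^{−1} = 2 (mod 13), so α_err = 10·2 = 20 ≡ 7 = α_5. Error position i = 5.
  Consistency check: S_2/S_1 = 5·4 = 20 ≡ 7 = α_err ✓ (single-error assumption holds).
Step 4: error magnitude e = S_0/v_5 = S_0·∏_{j≠5}(α_5 − α_j) = 7·4 = 28 ≡ 2 (mod 13).
Step 5: correct position 5: c_5 = r_5 − e = 10 − 2 ≡ 8 (mod 13). Hence c = [7, 6, 3, 5, 8].
  Check: interpolating c through the α_i gives m(x) = 2 + 12·x (degree < 2) with m(α_i) = c_i for every i, so c is indeed a codeword.


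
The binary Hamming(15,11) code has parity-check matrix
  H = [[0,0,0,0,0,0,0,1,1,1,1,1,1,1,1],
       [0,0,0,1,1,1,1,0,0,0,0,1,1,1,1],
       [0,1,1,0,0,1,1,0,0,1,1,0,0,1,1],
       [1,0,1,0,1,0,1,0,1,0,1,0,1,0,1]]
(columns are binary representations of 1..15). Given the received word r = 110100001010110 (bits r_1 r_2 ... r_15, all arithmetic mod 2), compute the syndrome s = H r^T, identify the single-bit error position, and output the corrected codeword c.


s = (0, 1, 1, 0)^T, error position = 6, corrected codeword c = 110101001010110

Compute s = H r^T mod 2 one row at a time:
  s_1 = 0 + 1 + 0 + 1 + 0 + 1 + 1 + 0 = 4 ≡ 0 (mod 2).
  s_2 = 1 + 0 + 0 + 0 + 0 + 1 + 1 + 0 = 3 ≡ 1 (mod 2).
  s_3 = 1 + 0 + 0 + 0 + 0 + 1 + 1 + 0 = 3 ≡ 1 (mod 2).
  s_4 = 1 + 0 + 0 + 0 + 1 + 1 + 1 + 0 = 4 ≡ 0 (mod 2).
s = (0, 1, 1, 0)^T — this equals column 6 of H (binary 0110), so error is at position 6.
Correct: flip bit 6 of r = 110100001010110 to get c = 110101001010110.


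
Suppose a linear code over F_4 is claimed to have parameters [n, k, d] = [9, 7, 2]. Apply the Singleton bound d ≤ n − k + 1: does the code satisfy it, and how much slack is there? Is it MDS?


Singleton RHS = n − k + 1 = 3, slack = 1, bound satisfied, not MDS.

Singleton bound: d ≤ n − k + 1.
Here n = 9, k = 7, so n − k + 1 = 3.
Given d = 2, check d ≤ 3: YES.
Slack = (n − k + 1) − d = 1.
The code is NOT MDS (slack = 1 > 0).
Description: the claimed parameters are [9, 7, 2]_4; such a code would be non-MDS.


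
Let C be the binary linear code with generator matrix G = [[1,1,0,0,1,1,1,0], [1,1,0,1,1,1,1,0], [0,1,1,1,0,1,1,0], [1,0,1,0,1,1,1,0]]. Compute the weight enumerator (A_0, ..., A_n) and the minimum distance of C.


Weight distribution: A_0 = 1, A_1 = 1, A_2 = 2, A_3 = 4, A_4 = 3, A_5 = 3, A_6 = 2. Minimum distance d = 1.

Enumerate all 2^4 = 16 messages m ∈ F_2^4.
For each, compute codeword c = mG in F_2^8, then tally its weight.
  m = 0000 → c = 00000000, weight = 0.
  m = 1000 → c = 11001110, weight = 5.
  m = 0100 → c = 11011110, weight = 6.
  m = 1100 → c = 00010000, weight = 1.
  m = 0010 → c = 01110110, weight = 5.
  m = 1010 → c = 10111000, weight = 4.
  m = 0110 → c = 10101000, weight = 3.
  m = 1110 → c = 01100110, weight = 4.
  m = 0001 → c = 10101110, weight = 5.
  m = 1001 → c = 01100000, weight = 2.
  m = 0101 → c = 01110000, weight = 3.
  m = 1101 → c = 10111110, weight = 6.
  m = 0011 → c = 11011000, weight = 4.
  m = 1011 → c = 00010110, weight = 3.
  m = 0111 → c = 00000110, weight = 2.
  m = 1111 → c = 11001000, weight = 3.
Tally weights:
  weight 0: 1 codewords.
  weight 1: 1 codewords.
  weight 2: 2 codewords.
  weight 3: 4 codewords.
  weight 4: 3 codewords.
  weight 5: 3 codewords.
  weight 6: 2 codewords.
Minimum distance d = smallest w > 0 with A_w > 0 = 1.
Sanity: Σ A_w = 16 = 2^4 = 16 ✓.


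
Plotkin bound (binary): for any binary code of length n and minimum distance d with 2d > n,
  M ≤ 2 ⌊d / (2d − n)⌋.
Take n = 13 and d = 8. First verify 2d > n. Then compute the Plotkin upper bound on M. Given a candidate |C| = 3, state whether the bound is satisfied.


Plotkin bound M ≤ 4; given |C| = 3 ≤ bound (satisfied).

Check applicability: 2d = 16, n = 13.
2d − n = 3 > 0, so Plotkin applies.
Compute d/(2d−n) = 8/3 ≈ 2.6667.
⌊d/(2d−n)⌋ = 2.
Plotkin bound: M ≤ 2·2 = 4.
Given |C| = 3, check: satisfied.
This |C| is below the Plotkin bound.


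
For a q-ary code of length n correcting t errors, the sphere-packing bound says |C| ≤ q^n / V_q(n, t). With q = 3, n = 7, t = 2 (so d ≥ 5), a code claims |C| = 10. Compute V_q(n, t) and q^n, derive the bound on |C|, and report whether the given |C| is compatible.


V_q(n, t) = 99, q^n = 2187, Hamming bound = 22, |C| = 10 ≤ bound (satisfied).

Step 1: Compute V_q(n, t) = Σ_{j=0}^2 C(n, j) (q−1)^j.
  j = 0: C(7,0)·(2)^0 = 1·1 = 1.
  j = 1: C(7,1)·(2)^1 = 7·2 = 14.
  j = 2: C(7,2)·(2)^2 = 21·4 = 84.
  V_q(n, t) = 1 + 14 + 84 = 99.
Step 2: q^n = 3^7 = 2187.
Step 3: Hamming bound ⌊q^n / V_q(n,t)⌋ = ⌊2187/99⌋ = 22.
Step 4: Compare |C| = 10 to 22: satisfied.
The claimed |C| lies below the Hamming bound.


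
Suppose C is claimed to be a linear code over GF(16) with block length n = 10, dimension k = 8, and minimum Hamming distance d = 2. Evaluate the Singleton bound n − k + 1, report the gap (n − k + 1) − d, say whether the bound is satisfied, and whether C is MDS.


Singleton RHS = n − k + 1 = 3, slack = 1, bound satisfied, not MDS.

Singleton bound: d ≤ n − k + 1.
Here n = 10, k = 8, so n − k + 1 = 3.
Given d = 2, check d ≤ 3: YES.
Slack = (n − k + 1) − d = 1.
The code is NOT MDS (slack = 1 > 0).
Description: the claimed parameters are [10, 8, 2]_16; such a code would be non-MDS.


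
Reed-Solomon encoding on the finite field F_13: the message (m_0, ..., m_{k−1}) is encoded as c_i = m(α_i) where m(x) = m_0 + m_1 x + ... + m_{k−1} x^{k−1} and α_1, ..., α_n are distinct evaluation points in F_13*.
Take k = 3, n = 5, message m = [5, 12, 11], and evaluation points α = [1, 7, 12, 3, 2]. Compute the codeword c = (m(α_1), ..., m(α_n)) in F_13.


c = [2, 4, 4, 10, 8]

Message polynomial: m(x) = 5 + 12·x + 11·x^2 (mod 13).
For each evaluation point α_i, compute m(α_i) mod 13:
  α_1 = 1: Horner steps 11 → 10 → 2, so m(1) = 2.
  α_2 = 7: Horner steps 11 → 11 → 4, so m(7) = 4.
  α_3 = 12: Horner steps 11 → 1 → 4, so m(12) = 4.
  α_4 = 3: Horner steps 11 → 6 → 10, so m(3) = 10.
  α_5 = 2: Horner steps 11 → 8 → 8, so m(2) = 8.
Codeword c = [2, 4, 4, 10, 8] ∈ F_13^5.


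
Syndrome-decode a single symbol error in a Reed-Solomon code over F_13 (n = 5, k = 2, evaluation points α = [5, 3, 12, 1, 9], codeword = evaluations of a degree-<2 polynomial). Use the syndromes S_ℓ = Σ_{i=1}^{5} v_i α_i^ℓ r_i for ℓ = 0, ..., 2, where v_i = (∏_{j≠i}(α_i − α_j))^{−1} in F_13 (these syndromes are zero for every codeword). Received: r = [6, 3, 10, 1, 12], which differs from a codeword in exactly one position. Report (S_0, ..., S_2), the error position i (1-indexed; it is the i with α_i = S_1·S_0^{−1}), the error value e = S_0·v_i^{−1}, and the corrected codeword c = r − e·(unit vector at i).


S = (7, 7, 7), error at position 4, error magnitude e = 1, c = [6, 3, 10, 0, 12].

Step 1: column multipliers v_i = (∏_{j≠i}(α_i − α_j))^{−1} mod 13.
  i = 1 (α = 5): (5−3)(5−12)(5−1)(5−9) = 2·(−7)·4·(−4) = 224 ≡ 3, so v_1 = 3^{−1} = 9 (mod 13).
  i = 2 (α = 3): (3−5)(3−12)(3−1)(3−9) = (−2)·(−9)·2·(−6) = −216 ≡ 5, so v_2 = 5^{−1} = 8 (mod 13).
  i = 3 (α = 12): (12−5)(12−3)(12−1)(12−9) = 7·9·11·3 = 2079 ≡ 12, so v_3 = 12^{−1} = 12 (mod 13).
  i = 4 (α = 1): (1−5)(1−3)(1−12)(1−9) = (−4)·(−2)·(−11)·(−8) = 704 ≡ 2, so v_4 = 2^{−1} = 7 (mod 13).
  i = 5 (α = 9): (9−5)(9−3)(9−12)(9−1) = 4·6·(−3)·8 = −576 ≡ 9, so v_5 = 9^{−1} = 3 (mod 13).
  v = [9, 8, 12, 7, 3].
Step 2: syndromes of r = [6, 3, 10, 1, 12] (all sums mod 13).
  S_0 = Σ v_i r_i = 9·6 + 8·3 + 12·10 + 7·1 + 3·12 = 241 ≡ 7.
  S_1 = Σ v_i α_i r_i = 9·5·6 + 8·3·3 + 12·12·10 + 7·1·1 + 3·9·12 = 2113 ≡ 7.
  α_i^2 mod 13 = [12, 9, 1, 1, 3].
  S_2 = Σ v_i α_i^2 r_i = 9·12·6 + 8·9·3 + 12·1·10 + 7·1·1 + 3·3·12 = 1099 ≡ 7.
  S = (7, 7, 7) ≠ 0, so r is not a codeword (an error is present).
Step 3: locate the error. For a single error e at position i, S_ℓ = v_i·e·α_i^ℓ, so α_err = S_1/S_0.
  S_0^{−1} = 7^{−1} = 2 (mod 13), so α_err = 7·2 = 14 ≡ 1 = α_4. Error position i = 4.
  Consistency check: S_2/S_1 = 7·2 = 14 ≡ 1 = α_err ✓ (single-error assumption holds).
Step 4: error magnitude e = S_0/v_4 = S_0·∏_{j≠4}(α_4 − α_j) = 7·2 = 14 ≡ 1 (mod 13).
Step 5: correct position 4: c_4 = r_4 − e = 1 − 1 ≡ 0 (mod 13). Hence c = [6, 3, 10, 0, 12].
  Check: interpolating c through the α_i gives m(x) = 5 + 8·x (degree < 2) with m(α_i) = c_i for every i, so c is indeed a codeword.


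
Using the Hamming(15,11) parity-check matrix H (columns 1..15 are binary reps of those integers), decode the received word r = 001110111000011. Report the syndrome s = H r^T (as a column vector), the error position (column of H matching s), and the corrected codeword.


s = (0, 1, 0, 1)^T, error position = 5, corrected codeword c = 001100111000011

Compute s = H r^T mod 2 one row at a time:
  s_1 = 1 + 1 + 0 + 0 + 0 + 0 + 1 + 1 = 4 ≡ 0 (mod 2).
  s_2 = 1 + 1 + 0 + 1 + 0 + 0 + 1 + 1 = 5 ≡ 1 (mod 2).
  s_3 = 0 + 1 + 0 + 1 + 0 + 0 + 1 + 1 = 4 ≡ 0 (mod 2).
  s_4 = 0 + 1 + 1 + 1 + 1 + 0 + 0 + 1 = 5 ≡ 1 (mod 2).
s = (0, 1, 0, 1)^T — this equals column 5 of H (binary 0101), so error is at position 5.
Correct: flip bit 5 of r = 001110111000011 to get c = 001100111000011.


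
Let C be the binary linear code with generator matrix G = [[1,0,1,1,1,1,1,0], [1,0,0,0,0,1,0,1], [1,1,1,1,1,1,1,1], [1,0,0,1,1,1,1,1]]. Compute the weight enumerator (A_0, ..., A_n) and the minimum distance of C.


Weight distribution: A_0 = 1, A_2 = 3, A_3 = 4, A_5 = 4, A_6 = 3, A_8 = 1. Minimum distance d = 2.

Enumerate all 2^4 = 16 messages m ∈ F_2^4.
For each, compute codeword c = mG in F_2^8, then tally its weight.
  m = 0000 → c = 00000000, weight = 0.
  m = 1000 → c = 10111110, weight = 6.
  m = 0100 → c = 10000101, weight = 3.
  m = 1100 → c = 00111011, weight = 5.
  m = 0010 → c = 11111111, weight = 8.
  m = 1010 → c = 01000001, weight = 2.
  m = 0110 → c = 01111010, weight = 5.
  m = 1110 → c = 11000100, weight = 3.
  m = 0001 → c = 10011111, weight = 6.
  m = 1001 → c = 00100001, weight = 2.
  m = 0101 → c = 00011010, weight = 3.
  m = 1101 → c = 10100100, weight = 3.
  m = 0011 → c = 01100000, weight = 2.
  m = 1011 → c = 11011110, weight = 6.
  m = 0111 → c = 11100101, weight = 5.
  m = 1111 → c = 01011011, weight = 5.
Tally weights:
  weight 0: 1 codewords.
  weight 2: 3 codewords.
  weight 3: 4 codewords.
  weight 5: 4 codewords.
  weight 6: 3 codewords.
  weight 8: 1 codewords.
Minimum distance d = smallest w > 0 with A_w > 0 = 2.
Sanity: Σ A_w = 16 = 2^4 = 16 ✓.


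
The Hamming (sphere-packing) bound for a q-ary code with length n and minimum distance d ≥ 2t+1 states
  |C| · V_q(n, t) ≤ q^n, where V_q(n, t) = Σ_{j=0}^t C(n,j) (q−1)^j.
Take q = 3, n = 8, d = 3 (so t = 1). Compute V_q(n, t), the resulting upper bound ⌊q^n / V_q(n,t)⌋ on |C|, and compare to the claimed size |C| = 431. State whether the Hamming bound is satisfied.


V_q(n, t) = 17, q^n = 6561, Hamming bound = 385, |C| = 431 > bound (violated).

Step 1: Compute V_q(n, t) = Σ_{j=0}^1 C(n, j) (q−1)^j.
  j = 0: C(8,0)·(2)^0 = 1·1 = 1.
  j = 1: C(8,1)·(2)^1 = 8·2 = 16.
  V_q(n, t) = 1 + 16 = 17.
Step 2: q^n = 3^8 = 6561.
Step 3: Hamming bound ⌊q^n / V_q(n,t)⌋ = ⌊6561/17⌋ = 385.
Step 4: Compare |C| = 431 to 385: violated.
The claimed |C| lies above the Hamming bound, so no 3-ary code of length 8 with d ≥ 3 can have 431 codewords.


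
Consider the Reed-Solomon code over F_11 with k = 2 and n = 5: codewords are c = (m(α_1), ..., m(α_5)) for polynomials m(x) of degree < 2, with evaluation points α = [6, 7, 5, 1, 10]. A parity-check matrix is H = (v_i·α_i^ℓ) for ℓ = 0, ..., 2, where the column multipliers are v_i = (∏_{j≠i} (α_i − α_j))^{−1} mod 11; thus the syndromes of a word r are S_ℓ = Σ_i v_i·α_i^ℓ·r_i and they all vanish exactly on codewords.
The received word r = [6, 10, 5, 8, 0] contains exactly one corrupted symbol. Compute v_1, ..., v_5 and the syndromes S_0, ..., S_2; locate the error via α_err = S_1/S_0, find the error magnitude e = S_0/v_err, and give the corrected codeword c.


S = (9, 1, 5), error at position 3, error magnitude e = 3, c = [6, 10, 2, 8, 0].

Step 1: column multipliers v_i = (∏_{j≠i}(α_i − α_j))^{−1} mod 11.
  i = 1 (α = 6): (6−7)(6−5)(6−1)(6−10) = (−1)·1·5·(−4) = 20 ≡ 9, so v_1 = 9^{−1} = 5 (mod 11).
  i = 2 (α = 7): (7−6)(7−5)(7−1)(7−10) = 1·2·6·(−3) = −36 ≡ 8, so v_2 = 8^{−1} = 7 (mod 11).
  i = 3 (α = 5): (5−6)(5−7)(5−1)(5−10) = (−1)·(−2)·4·(−5) = −40 ≡ 4, so v_3 = 4^{−1} = 3 (mod 11).
  i = 4 (α = 1): (1−6)(1−7)(1−5)(1−10) = (−5)·(−6)·(−4)·(−9) = 1080 ≡ 2, so v_4 = 2^{−1} = 6 (mod 11).
  i = 5 (α = 10): (10−6)(10−7)(10−5)(10−1) = 4·3·5·9 = 540 ≡ 1, so v_5 = 1^{−1} = 1 (mod 11).
  v = [5, 7, 3, 6, 1].
Step 2: syndromes of r = [6, 10, 5, 8, 0] (all sums mod 11).
  S_0 = Σ v_i r_i = 5·6 + 7·10 + 3·5 + 6·8 + 1·0 = 163 ≡ 9.
  S_1 = Σ v_i α_i r_i = 5·6·6 + 7·7·10 + 3·5·5 + 6·1·8 + 1·10·0 = 793 ≡ 1.
  α_i^2 mod 11 = [3, 5, 3, 1, 1].
  S_2 = Σ v_i α_i^2 r_i = 5·3·6 + 7·5·10 + 3·3·5 + 6·1·8 + 1·1·0 = 533 ≡ 5.
  S = (9, 1, 5) ≠ 0, so r is not a codeword (an error is present).
Step 3: locate the error. For a single error e at position i, S_ℓ = v_i·e·α_i^ℓ, so α_err = S_1/S_0.
  S_0^{−1} = 9^{−1} = 5 (mod 11), so α_err = 1·5 = 5 ≡ 5 = α_3. Error position i = 3.
  Consistency check: S_2/S_1 = 5·1 = 5 ≡ 5 = α_err ✓ (single-error assumption holds).
Step 4: error magnitude e = S_0/v_3 = S_0·∏_{j≠3}(α_3 − α_j) = 9·4 = 36 ≡ 3 (mod 11).
Step 5: correct position 3: c_3 = r_3 − e = 5 − 3 ≡ 2 (mod 11). Hence c = [6, 10, 2, 8, 0].
  Check: interpolating c through the α_i gives m(x) = 4 + 4·x (degree < 2) with m(α_i) = c_i for every i, so c is indeed a codeword.


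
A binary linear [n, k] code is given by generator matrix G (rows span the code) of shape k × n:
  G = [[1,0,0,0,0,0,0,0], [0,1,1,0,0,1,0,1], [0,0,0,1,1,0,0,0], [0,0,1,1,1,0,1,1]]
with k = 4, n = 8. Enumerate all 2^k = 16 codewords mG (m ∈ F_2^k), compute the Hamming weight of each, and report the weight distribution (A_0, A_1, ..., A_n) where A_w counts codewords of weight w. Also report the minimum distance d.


Weight distribution: A_0 = 1, A_1 = 1, A_2 = 1, A_3 = 3, A_4 = 3, A_5 = 3, A_6 = 3, A_7 = 1. Minimum distance d = 1.

Enumerate all 2^4 = 16 messages m ∈ F_2^4.
For each, compute codeword c = mG in F_2^8, then tally its weight.
  m = 0000 → c = 00000000, weight = 0.
  m = 1000 → c = 10000000, weight = 1.
  m = 0100 → c = 01100101, weight = 4.
  m = 1100 → c = 11100101, weight = 5.
  m = 0010 → c = 00011000, weight = 2.
  m = 1010 → c = 10011000, weight = 3.
  m = 0110 → c = 01111101, weight = 6.
  m = 1110 → c = 11111101, weight = 7.
  m = 0001 → c = 00111011, weight = 5.
  m = 1001 → c = 10111011, weight = 6.
  m = 0101 → c = 01011110, weight = 5.
  m = 1101 → c = 11011110, weight = 6.
  m = 0011 → c = 00100011, weight = 3.
  m = 1011 → c = 10100011, weight = 4.
  m = 0111 → c = 01000110, weight = 3.
  m = 1111 → c = 11000110, weight = 4.
Tally weights:
  weight 0: 1 codewords.
  weight 1: 1 codewords.
  weight 2: 1 codewords.
  weight 3: 3 codewords.
  weight 4: 3 codewords.
  weight 5: 3 codewords.
  weight 6: 3 codewords.
  weight 7: 1 codewords.
Minimum distance d = smallest w > 0 with A_w > 0 = 1.
Sanity: Σ A_w = 16 = 2^4 = 16 ✓.


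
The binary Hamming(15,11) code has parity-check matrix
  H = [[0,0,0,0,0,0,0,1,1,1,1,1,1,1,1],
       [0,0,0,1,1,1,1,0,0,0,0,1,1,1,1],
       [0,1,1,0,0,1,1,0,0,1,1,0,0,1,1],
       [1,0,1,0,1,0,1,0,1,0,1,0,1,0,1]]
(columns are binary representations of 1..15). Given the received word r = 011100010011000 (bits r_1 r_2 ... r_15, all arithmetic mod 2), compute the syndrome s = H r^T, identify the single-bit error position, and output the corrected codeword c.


s = (1, 0, 1, 0)^T, error position = 10, corrected codeword c = 011100010111000

Compute s = H r^T mod 2 one row at a time:
  s_1 = 1 + 0 + 0 + 1 + 1 + 0 + 0 + 0 = 3 ≡ 1 (mod 2).
  s_2 = 1 + 0 + 0 + 0 + 1 + 0 + 0 + 0 = 2 ≡ 0 (mod 2).
  s_3 = 1 + 1 + 0 + 0 + 0 + 1 + 0 + 0 = 3 ≡ 1 (mod 2).
  s_4 = 0 + 1 + 0 + 0 + 0 + 1 + 0 + 0 = 2 ≡ 0 (mod 2).
s = (1, 0, 1, 0)^T — this equals column 10 of H (binary 1010), so error is at position 10.
Correct: flip bit 10 of r = 011100010011000 to get c = 011100010111000.


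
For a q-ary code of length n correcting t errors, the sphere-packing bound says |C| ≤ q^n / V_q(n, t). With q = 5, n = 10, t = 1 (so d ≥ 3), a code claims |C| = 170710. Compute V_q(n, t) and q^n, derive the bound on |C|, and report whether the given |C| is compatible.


V_q(n, t) = 41, q^n = 9765625, Hamming bound = 238185, |C| = 170710 ≤ bound (satisfied).

Step 1: Compute V_q(n, t) = Σ_{j=0}^1 C(n, j) (q−1)^j.
  j = 0: C(10,0)·(4)^0 = 1·1 = 1.
  j = 1: C(10,1)·(4)^1 = 10·4 = 40.
  V_q(n, t) = 1 + 40 = 41.
Step 2: q^n = 5^10 = 9765625.
Step 3: Hamming bound ⌊q^n / V_q(n,t)⌋ = ⌊9765625/41⌋ = 238185.
Step 4: Compare |C| = 170710 to 238185: satisfied.
The claimed |C| lies below the Hamming bound.


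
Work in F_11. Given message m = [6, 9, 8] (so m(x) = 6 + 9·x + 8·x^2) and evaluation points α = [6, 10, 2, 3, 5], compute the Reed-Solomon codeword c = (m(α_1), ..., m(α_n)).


c = [7, 5, 1, 6, 9]

Message polynomial: m(x) = 6 + 9·x + 8·x^2 (mod 11).
For each evaluation point α_i, compute m(α_i) mod 11:
  α_1 = 6: Horner steps 8 → 2 → 7, so m(6) = 7.
  α_2 = 10: Horner steps 8 → 1 → 5, so m(10) = 5.
  α_3 = 2: Horner steps 8 → 3 → 1, so m(2) = 1.
  α_4 = 3: Horner steps 8 → 0 → 6, so m(3) = 6.
  α_5 = 5: Horner steps 8 → 5 → 9, so m(5) = 9.
Codeword c = [7, 5, 1, 6, 9] ∈ F_11^5.


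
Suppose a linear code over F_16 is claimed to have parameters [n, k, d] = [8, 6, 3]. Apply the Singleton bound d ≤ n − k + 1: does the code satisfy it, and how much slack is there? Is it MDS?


Singleton RHS = n − k + 1 = 3, slack = 0, bound satisfied, MDS.

Singleton bound: d ≤ n − k + 1.
Here n = 8, k = 6, so n − k + 1 = 3.
Given d = 3, check d ≤ 3: YES.
Slack = (n − k + 1) − d = 0.
The code is MDS (slack = 0).
Description: the claimed parameters are [8, 6, 3]_16; such a code would be MDS (meets Singleton bound).


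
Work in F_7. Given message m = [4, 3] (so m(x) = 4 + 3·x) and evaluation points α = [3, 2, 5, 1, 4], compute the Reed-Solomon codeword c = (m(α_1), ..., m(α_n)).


c = [6, 3, 5, 0, 2]

Message polynomial: m(x) = 4 + 3·x (mod 7).
For each evaluation point α_i, compute m(α_i) mod 7:
  α_1 = 3: Horner steps 3 → 6, so m(3) = 6.
  α_2 = 2: Horner steps 3 → 3, so m(2) = 3.
  α_3 = 5: Horner steps 3 → 5, so m(5) = 5.
  α_4 = 1: Horner steps 3 → 0, so m(1) = 0.
  α_5 = 4: Horner steps 3 → 2, so m(4) = 2.
Codeword c = [6, 3, 5, 0, 2] ∈ F_7^5.


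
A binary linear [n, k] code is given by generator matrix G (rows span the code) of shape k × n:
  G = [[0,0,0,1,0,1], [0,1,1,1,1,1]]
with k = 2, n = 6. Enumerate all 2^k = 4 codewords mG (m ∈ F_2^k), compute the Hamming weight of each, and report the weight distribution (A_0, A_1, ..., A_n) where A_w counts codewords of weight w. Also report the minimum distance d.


Weight distribution: A_0 = 1, A_2 = 1, A_3 = 1, A_5 = 1. Minimum distance d = 2.

Enumerate all 2^2 = 4 messages m ∈ F_2^2.
For each, compute codeword c = mG in F_2^6, then tally its weight.
  m = 00 → c = 000000, weight = 0.
  m = 10 → c = 000101, weight = 2.
  m = 01 → c = 011111, weight = 5.
  m = 11 → c = 011010, weight = 3.
Tally weights:
  weight 0: 1 codewords.
  weight 2: 1 codewords.
  weight 3: 1 codewords.
  weight 5: 1 codewords.
Minimum distance d = smallest w > 0 with A_w > 0 = 2.
Sanity: Σ A_w = 4 = 2^2 = 4 ✓.


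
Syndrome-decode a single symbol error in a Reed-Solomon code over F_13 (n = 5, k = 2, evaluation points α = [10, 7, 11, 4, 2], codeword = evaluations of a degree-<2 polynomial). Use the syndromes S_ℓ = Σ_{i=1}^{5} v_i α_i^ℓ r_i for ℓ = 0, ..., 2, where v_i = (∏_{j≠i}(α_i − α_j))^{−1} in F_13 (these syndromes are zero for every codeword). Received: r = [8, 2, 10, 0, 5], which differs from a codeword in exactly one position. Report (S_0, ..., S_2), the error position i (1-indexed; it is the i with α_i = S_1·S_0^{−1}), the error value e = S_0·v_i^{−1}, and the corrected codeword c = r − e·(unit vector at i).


S = (7, 2, 8), error at position 4, error magnitude e = 4, c = [8, 2, 10, 9, 5].

Step 1: column multipliers v_i = (∏_{j≠i}(α_i − α_j))^{−1} mod 13.
  i = 1 (α = 10): (10−7)(10−11)(10−4)(10−2) = 3·(−1)·6·8 = −144 ≡ 12, so v_1 = 12^{−1} = 12 (mod 13).
  i = 2 (α = 7): (7−10)(7−11)(7−4)(7−2) = (−3)·(−4)·3·5 = 180 ≡ 11, so v_2 = 11^{−1} = 6 (mod 13).
  i = 3 (α = 11): (11−10)(11−7)(11−4)(11−2) = 1·4·7·9 = 252 ≡ 5, so v_3 = 5^{−1} = 8 (mod 13).
  i = 4 (α = 4): (4−10)(4−7)(4−11)(4−2) = (−6)·(−3)·(−7)·2 = −252 ≡ 8, so v_4 = 8^{−1} = 5 (mod 13).
  i = 5 (α = 2): (2−10)(2−7)(2−11)(2−4) = (−8)·(−5)·(−9)·(−2) = 720 ≡ 5, so v_5 = 5^{−1} = 8 (mod 13).
  v = [12, 6, 8, 5, 8].
Step 2: syndromes of r = [8, 2, 10, 0, 5] (all sums mod 13).
  S_0 = Σ v_i r_i = 12·8 + 6·2 + 8·10 + 5·0 + 8·5 = 228 ≡ 7.
  S_1 = Σ v_i α_i r_i = 12·10·8 + 6·7·2 + 8·11·10 + 5·4·0 + 8·2·5 = 2004 ≡ 2.
  α_i^2 mod 13 = [9, 10, 4, 3, 4].
  S_2 = Σ v_i α_i^2 r_i = 12·9·8 + 6·10·2 + 8·4·10 + 5·3·0 + 8·4·5 = 1464 ≡ 8.
  S = (7, 2, 8) ≠ 0, so r is not a codeword (an error is present).
Step 3: locate the error. For a single error e at position i, S_ℓ = v_i·e·α_i^ℓ, so α_err = S_1/S_0.
  S_0^{−1} = 7^{−1} = 2 (mod 13), so α_err = 2·2 = 4 ≡ 4 = α_4. Error position i = 4.
  Consistency check: S_2/S_1 = 8·7 = 56 ≡ 4 = α_err ✓ (single-error assumption holds).
Step 4: error magnitude e = S_0/v_4 = S_0·∏_{j≠4}(α_4 − α_j) = 7·8 = 56 ≡ 4 (mod 13).
Step 5: correct position 4: c_4 = r_4 − e = 0 − 4 ≡ 9 (mod 13). Hence c = [8, 2, 10, 9, 5].
  Check: interpolating c through the α_i gives m(x) = 1 + 2·x (degree < 2) with m(α_i) = c_i for every i, so c is indeed a codeword.


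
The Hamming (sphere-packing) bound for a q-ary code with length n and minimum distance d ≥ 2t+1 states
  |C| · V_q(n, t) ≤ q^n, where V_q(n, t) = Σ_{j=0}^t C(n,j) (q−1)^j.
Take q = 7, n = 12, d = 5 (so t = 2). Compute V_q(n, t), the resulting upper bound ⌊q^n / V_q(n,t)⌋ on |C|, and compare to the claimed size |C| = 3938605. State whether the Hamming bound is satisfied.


V_q(n, t) = 2449, q^n = 13841287201, Hamming bound = 5651811, |C| = 3938605 ≤ bound (satisfied).

Step 1: Compute V_q(n, t) = Σ_{j=0}^2 C(n, j) (q−1)^j.
  j = 0: C(12,0)·(6)^0 = 1·1 = 1.
  j = 1: C(12,1)·(6)^1 = 12·6 = 72.
  j = 2: C(12,2)·(6)^2 = 66·36 = 2376.
  V_q(n, t) = 1 + 72 + 2376 = 2449.
Step 2: q^n = 7^12 = 13841287201.
Step 3: Hamming bound ⌊q^n / V_q(n,t)⌋ = ⌊13841287201/2449⌋ = 5651811.
Step 4: Compare |C| = 3938605 to 5651811: satisfied.
The claimed |C| lies below the Hamming bound.


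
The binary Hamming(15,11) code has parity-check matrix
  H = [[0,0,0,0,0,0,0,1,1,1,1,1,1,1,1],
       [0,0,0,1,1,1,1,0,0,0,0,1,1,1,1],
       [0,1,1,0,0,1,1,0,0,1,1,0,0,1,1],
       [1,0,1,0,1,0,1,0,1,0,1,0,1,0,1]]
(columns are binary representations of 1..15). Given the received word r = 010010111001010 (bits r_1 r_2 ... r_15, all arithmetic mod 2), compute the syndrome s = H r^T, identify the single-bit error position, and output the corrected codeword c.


s = (0, 0, 1, 1)^T, error position = 3, corrected codeword c = 011010111001010

Compute s = H r^T mod 2 one row at a time:
  s_1 = 1 + 1 + 0 + 0 + 1 + 0 + 1 + 0 = 4 ≡ 0 (mod 2).
  s_2 = 0 + 1 + 0 + 1 + 1 + 0 + 1 + 0 = 4 ≡ 0 (mod 2).
  s_3 = 1 + 0 + 0 + 1 + 0 + 0 + 1 + 0 = 3 ≡ 1 (mod 2).
  s_4 = 0 + 0 + 1 + 1 + 1 + 0 + 0 + 0 = 3 ≡ 1 (mod 2).
s = (0, 0, 1, 1)^T — this equals column 3 of H (binary 0011), so error is at position 3.
Correct: flip bit 3 of r = 010010111001010 to get c = 011010111001010.


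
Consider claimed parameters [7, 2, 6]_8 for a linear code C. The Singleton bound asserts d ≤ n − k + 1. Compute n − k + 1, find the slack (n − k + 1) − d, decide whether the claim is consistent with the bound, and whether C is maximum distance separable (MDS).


Singleton RHS = n − k + 1 = 6, slack = 0, bound satisfied, MDS.

Singleton bound: d ≤ n − k + 1.
Here n = 7, k = 2, so n − k + 1 = 6.
Given d = 6, check d ≤ 6: YES.
Slack = (n − k + 1) − d = 0.
The code is MDS (slack = 0).
Description: the claimed parameters are [7, 2, 6]_8; such a code would be MDS (meets Singleton bound).


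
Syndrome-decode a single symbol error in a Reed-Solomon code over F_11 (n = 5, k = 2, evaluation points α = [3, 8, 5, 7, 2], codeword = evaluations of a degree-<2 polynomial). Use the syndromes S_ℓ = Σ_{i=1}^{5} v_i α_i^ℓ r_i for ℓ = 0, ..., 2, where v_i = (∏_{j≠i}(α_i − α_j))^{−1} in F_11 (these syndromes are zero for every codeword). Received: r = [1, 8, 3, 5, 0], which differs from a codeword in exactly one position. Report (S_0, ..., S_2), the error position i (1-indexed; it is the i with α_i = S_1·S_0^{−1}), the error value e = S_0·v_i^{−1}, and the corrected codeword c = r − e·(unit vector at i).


S = (1, 8, 9), error at position 2, error magnitude e = 2, c = [1, 6, 3, 5, 0].

Step 1: column multipliers v_i = (∏_{j≠i}(α_i − α_j))^{−1} mod 11.
  i = 1 (α = 3): (3−8)(3−5)(3−7)(3−2) = (−5)·(−2)·(−4)·1 = −40 ≡ 4, so v_1 = 4^{−1} = 3 (mod 11).
  i = 2 (α = 8): (8−3)(8−5)(8−7)(8−2) = 5·3·1·6 = 90 ≡ 2, so v_2 = 2^{−1} = 6 (mod 11).
  i = 3 (α = 5): (5−3)(5−8)(5−7)(5−2) = 2·(−3)·(−2)·3 = 36 ≡ 3, so v_3 = 3^{−1} = 4 (mod 11).
  i = 4 (α = 7): (7−3)(7−8)(7−5)(7−2) = 4·(−1)·2·5 = −40 ≡ 4, so v_4 = 4^{−1} = 3 (mod 11).
  i = 5 (α = 2): (2−3)(2−8)(2−5)(2−7) = (−1)·(−6)·(−3)·(−5) = 90 ≡ 2, so v_5 = 2^{−1} = 6 (mod 11).
  v = [3, 6, 4, 3, 6].
Step 2: syndromes of r = [1, 8, 3, 5, 0] (all sums mod 11).
  S_0 = Σ v_i r_i = 3·1 + 6·8 + 4·3 + 3·5 + 6·0 = 78 ≡ 1.
  S_1 = Σ v_i α_i r_i = 3·3·1 + 6·8·8 + 4·5·3 + 3·7·5 + 6·2·0 = 558 ≡ 8.
  α_i^2 mod 11 = [9, 9, 3, 5, 4].
  S_2 = Σ v_i α_i^2 r_i = 3·9·1 + 6·9·8 + 4·3·3 + 3·5·5 + 6·4·0 = 570 ≡ 9.
  S = (1, 8, 9) ≠ 0, so r is not a codeword (an error is present).
Step 3: locate the error. For a single error e at position i, S_ℓ = v_i·e·α_i^ℓ, so α_err = S_1/S_0.
  S_0^{−1} = 1^{−1} = 1 (mod 11), so α_err = 8·1 = 8 ≡ 8 = α_2. Error position i = 2.
  Consistency check: S_2/S_1 = 9·7 = 63 ≡ 8 = α_err ✓ (single-error assumption holds).
Step 4: error magnitude e = S_0/v_2 = S_0·∏_{j≠2}(α_2 − α_j) = 1·2 = 2 ≡ 2 (mod 11).
Step 5: correct position 2: c_2 = r_2 − e = 8 − 2 ≡ 6 (mod 11). Hence c = [1, 6, 3, 5, 0].
  Check: interpolating c through the α_i gives m(x) = 9 + 1·x (degree < 2) with m(α_i) = c_i for every i, so c is indeed a codeword.


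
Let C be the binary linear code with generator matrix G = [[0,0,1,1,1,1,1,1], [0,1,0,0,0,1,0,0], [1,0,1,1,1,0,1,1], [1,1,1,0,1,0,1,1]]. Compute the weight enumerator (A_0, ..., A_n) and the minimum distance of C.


Weight distribution: A_0 = 1, A_2 = 6, A_4 = 2, A_6 = 6, A_8 = 1. Minimum distance d = 2.

Enumerate all 2^4 = 16 messages m ∈ F_2^4.
For each, compute codeword c = mG in F_2^8, then tally its weight.
  m = 0000 → c = 00000000, weight = 0.
  m = 1000 → c = 00111111, weight = 6.
  m = 0100 → c = 01000100, weight = 2.
  m = 1100 → c = 01111011, weight = 6.
  m = 0010 → c = 10111011, weight = 6.
  m = 1010 → c = 10000100, weight = 2.
  m = 0110 → c = 11111111, weight = 8.
  m = 1110 → c = 11000000, weight = 2.
  m = 0001 → c = 11101011, weight = 6.
  m = 1001 → c = 11010100, weight = 4.
  m = 0101 → c = 10101111, weight = 6.
  m = 1101 → c = 10010000, weight = 2.
  m = 0011 → c = 01010000, weight = 2.
  m = 1011 → c = 01101111, weight = 6.
  m = 0111 → c = 00010100, weight = 2.
  m = 1111 → c = 00101011, weight = 4.
Tally weights:
  weight 0: 1 codewords.
  weight 2: 6 codewords.
  weight 4: 2 codewords.
  weight 6: 6 codewords.
  weight 8: 1 codewords.
Minimum distance d = smallest w > 0 with A_w > 0 = 2.
Sanity: Σ A_w = 16 = 2^4 = 16 ✓.
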